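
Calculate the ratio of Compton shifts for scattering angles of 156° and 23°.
156° produces the larger shift by a factor of 24.071

Calculate both shifts using Δλ = λ_C(1 - cos θ):

For θ₁ = 23°:
Δλ₁ = 2.4263 × (1 - cos(23°))
Δλ₁ = 2.4263 × 0.0795
Δλ₁ = 0.1929 pm

For θ₂ = 156°:
Δλ₂ = 2.4263 × (1 - cos(156°))
Δλ₂ = 2.4263 × 1.9135
Δλ₂ = 4.6429 pm

The 156° angle produces the larger shift.
Ratio: 4.6429/0.1929 = 24.071

(Intermediate values are shown rounded; full precision is carried through to the final answer.)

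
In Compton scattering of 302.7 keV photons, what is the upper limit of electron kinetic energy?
164.1479 keV

Maximum energy transfer occurs at θ = 180° (backscattering).

Initial photon: E₀ = 302.7 keV → λ₀ = 4.0959 pm

Maximum Compton shift (at 180°):
Δλ_max = 2λ_C = 2 × 2.4263 = 4.8526 pm

Final wavelength:
λ' = 4.0959 + 4.8526 = 8.9486 pm

Minimum photon energy (maximum energy to electron):
E'_min = hc/λ' = 138.5521 keV

Maximum electron kinetic energy:
K_max = E₀ - E'_min = 302.7000 - 138.5521 = 164.1479 keV

(Intermediate values are shown rounded; full precision is carried through to the final answer.)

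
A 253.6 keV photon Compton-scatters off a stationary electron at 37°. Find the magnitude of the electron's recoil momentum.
8.2928e-23 kg·m/s

The electron is initially at rest, so by conservation of momentum:
p⃗_e = p⃗₀ − p⃗'  (incident photon momentum minus scattered photon momentum)

Photon momentum magnitudes (p = h/λ = E/c):
λ₀ = hc/E₀ = 4.8890 pm → p₀ = h/λ₀ = 1.3553e-22 kg·m/s
Δλ = λ_C(1 − cos 37°) = 0.4886 pm
λ' = 5.3775 pm → p' = h/λ' = 1.2322e-22 kg·m/s

The scattered photon makes angle θ = 37° with the incident direction, so by the law of cosines:
|p⃗_e|² = p₀² + p'² − 2p₀p'cos θ
|p⃗_e|² = (1.3553e-22)² + (1.2322e-22)² − 2·1.3553e-22·1.2322e-22·cos(37°)
|p⃗_e| = 8.2928e-23 kg·m/s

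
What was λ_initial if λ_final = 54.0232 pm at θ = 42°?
53.4000 pm

From λ' = λ + Δλ, we have λ = λ' - Δλ

First calculate the Compton shift:
Δλ = λ_C(1 - cos θ)
Δλ = 2.4263 × (1 - cos(42°))
Δλ = 2.4263 × 0.2569
Δλ = 0.6232 pm

Initial wavelength:
λ = λ' - Δλ
λ = 54.0232 - 0.6232
λ = 53.4000 pm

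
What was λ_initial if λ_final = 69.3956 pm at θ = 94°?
66.8000 pm

From λ' = λ + Δλ, we have λ = λ' - Δλ

First calculate the Compton shift:
Δλ = λ_C(1 - cos θ)
Δλ = 2.4263 × (1 - cos(94°))
Δλ = 2.4263 × 1.0698
Δλ = 2.5956 pm

Initial wavelength:
λ = λ' - Δλ
λ = 69.3956 - 2.5956
λ = 66.8000 pm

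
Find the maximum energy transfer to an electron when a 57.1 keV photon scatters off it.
10.4300 keV

Maximum energy transfer occurs at θ = 180° (backscattering).

Initial photon: E₀ = 57.1 keV → λ₀ = 21.7135 pm

Maximum Compton shift (at 180°):
Δλ_max = 2λ_C = 2 × 2.4263 = 4.8526 pm

Final wavelength:
λ' = 21.7135 + 4.8526 = 26.5661 pm

Minimum photon energy (maximum energy to electron):
E'_min = hc/λ' = 46.6700 keV

Maximum electron kinetic energy:
K_max = E₀ - E'_min = 57.1000 - 46.6700 = 10.4300 keV

(Intermediate values are shown rounded; full precision is carried through to the final answer.)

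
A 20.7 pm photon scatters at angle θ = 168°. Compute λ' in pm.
25.4996 pm

Using the Compton scattering formula:
λ' = λ + Δλ = λ + λ_C(1 - cos θ)

Given:
- Initial wavelength λ = 20.7 pm
- Scattering angle θ = 168°
- Compton wavelength λ_C ≈ 2.4263 pm

Calculate the shift:
Δλ = 2.4263 × (1 - cos(168°))
Δλ = 2.4263 × 1.9781
Δλ = 4.7996 pm

Final wavelength:
λ' = 20.7 + 4.7996 = 25.4996 pm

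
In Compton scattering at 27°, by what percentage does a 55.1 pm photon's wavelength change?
0.4799%

Calculate the Compton shift:
Δλ = λ_C(1 - cos(27°))
Δλ = 2.4263 × (1 - cos(27°))
Δλ = 2.4263 × 0.1090
Δλ = 0.2645 pm

Percentage change:
(Δλ/λ₀) × 100 = (0.2645/55.1) × 100
= 0.4799%

(Intermediate values are shown rounded; full precision is carried through to the final answer.)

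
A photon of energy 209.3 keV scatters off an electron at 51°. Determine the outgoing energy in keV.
181.7114 keV

First convert energy to wavelength:
λ = hc/E, with hc ≈ 1239.842 keV·pm (i.e. 1239.842 eV·nm)

For E = 209.3 keV = 209300 eV:
λ = 1239.842 keV·pm / 209.3 keV
λ = 5.9238 pm

Calculate the Compton shift:
Δλ = λ_C(1 - cos(51°)) = 2.4263 × 0.3707
Δλ = 0.8994 pm

Final wavelength:
λ' = 5.9238 + 0.8994 = 6.8231 pm

Final energy:
E' = hc/λ' = 1239.842 / 6.8231 = 181.7114 keV

(Intermediate values are shown rounded; full precision is carried through to the final answer.)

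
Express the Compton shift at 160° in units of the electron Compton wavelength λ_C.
1.9397 λ_C

The Compton shift formula is:
Δλ = λ_C(1 - cos θ)

Dividing both sides by λ_C:
Δλ/λ_C = 1 - cos θ

For θ = 160°:
Δλ/λ_C = 1 - cos(160°)
Δλ/λ_C = 1 - -0.9397
Δλ/λ_C = 1.9397

This means the shift is 1.9397 × λ_C = 4.7063 pm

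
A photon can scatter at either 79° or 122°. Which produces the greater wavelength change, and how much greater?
122° produces the larger shift by a factor of 1.891

Calculate both shifts using Δλ = λ_C(1 - cos θ):

For θ₁ = 79°:
Δλ₁ = 2.4263 × (1 - cos(79°))
Δλ₁ = 2.4263 × 0.8092
Δλ₁ = 1.9633 pm

For θ₂ = 122°:
Δλ₂ = 2.4263 × (1 - cos(122°))
Δλ₂ = 2.4263 × 1.5299
Δλ₂ = 3.7121 pm

The 122° angle produces the larger shift.
Ratio: 3.7121/1.9633 = 1.891

(Intermediate values are shown rounded; full precision is carried through to the final answer.)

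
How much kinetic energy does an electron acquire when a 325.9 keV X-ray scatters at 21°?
13.2442 keV

By energy conservation: K_e = E_initial - E_final

First find the scattered photon energy:
Initial wavelength: λ = hc/E = 3.8044 pm
Compton shift: Δλ = λ_C(1 - cos(21°)) = 0.1612 pm
Final wavelength: λ' = 3.8044 + 0.1612 = 3.9655 pm
Final photon energy: E' = hc/λ' = 312.6558 keV

Electron kinetic energy:
K_e = E - E' = 325.9000 - 312.6558 = 13.2442 keV

(Intermediate values are shown rounded; full precision is carried through to the final answer.)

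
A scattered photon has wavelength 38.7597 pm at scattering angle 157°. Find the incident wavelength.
34.1000 pm

From λ' = λ + Δλ, we have λ = λ' - Δλ

First calculate the Compton shift:
Δλ = λ_C(1 - cos θ)
Δλ = 2.4263 × (1 - cos(157°))
Δλ = 2.4263 × 1.9205
Δλ = 4.6597 pm

Initial wavelength:
λ = λ' - Δλ
λ = 38.7597 - 4.6597
λ = 34.1000 pm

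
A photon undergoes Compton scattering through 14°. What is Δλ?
0.0721 pm

Using the Compton scattering formula:
Δλ = λ_C(1 - cos θ)

where λ_C = h/(m_e·c) ≈ 2.4263 pm is the Compton wavelength of an electron.

For θ = 14°:
cos(14°) = 0.9703
1 - cos(14°) = 0.0297

Δλ = 2.4263 × 0.0297
Δλ = 0.0721 pm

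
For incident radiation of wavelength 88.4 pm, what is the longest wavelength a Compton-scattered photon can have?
93.2526 pm (at θ = 180°)

The Compton shift is Δλ = λ_C(1 − cos θ).

Since cos θ ranges from −1 to 1, the factor (1 − cos θ) ranges from 0 to 2; the maximum shift occurs at θ = 180° (backscattering):
Δλ_max = 2λ_C = 2 × 2.4263 pm = 4.8526 pm

Maximum scattered wavelength:
λ'_max = λ₀ + Δλ_max = 88.4 + 4.8526 = 93.2526 pm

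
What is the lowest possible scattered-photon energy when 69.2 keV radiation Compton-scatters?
54.4521 keV (at θ = 180°)

The scattered photon has minimum energy when its wavelength is maximum, i.e., when the Compton shift Δλ = λ_C(1 − cos θ) is maximum. This occurs at θ = 180° (backscattering), giving Δλ_max = 2λ_C = 4.8526 pm.

Initial wavelength: λ₀ = hc/E₀ = 17.9168 pm
Maximum final wavelength: λ'_max = λ₀ + 2λ_C = 17.9168 + 4.8526 = 22.7694 pm
Minimum final energy: E'_min = hc/λ'_max = 54.4521 keV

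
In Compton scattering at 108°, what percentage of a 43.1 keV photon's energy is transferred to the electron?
0.0994 (or 9.94%)

Calculate initial and final photon energies:

Initial: E₀ = 43.1 keV → λ₀ = 28.7666 pm
Compton shift: Δλ = 3.1761 pm
Final wavelength: λ' = 31.9427 pm
Final energy: E' = 38.8145 keV

Fractional energy loss:
(E₀ - E')/E₀ = (43.1000 - 38.8145)/43.1000
= 4.2855/43.1000
= 0.0994
= 9.94%

(Intermediate values are shown rounded; full precision is carried through to the final answer.)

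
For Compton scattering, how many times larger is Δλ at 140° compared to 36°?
140° produces the larger shift by a factor of 9.247

Calculate both shifts using Δλ = λ_C(1 - cos θ):

For θ₁ = 36°:
Δλ₁ = 2.4263 × (1 - cos(36°))
Δλ₁ = 2.4263 × 0.1910
Δλ₁ = 0.4634 pm

For θ₂ = 140°:
Δλ₂ = 2.4263 × (1 - cos(140°))
Δλ₂ = 2.4263 × 1.7660
Δλ₂ = 4.2850 pm

The 140° angle produces the larger shift.
Ratio: 4.2850/0.4634 = 9.247

(Intermediate values are shown rounded; full precision is carried through to the final answer.)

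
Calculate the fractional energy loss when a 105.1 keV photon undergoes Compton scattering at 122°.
0.2394 (or 23.94%)

Calculate initial and final photon energies:

Initial: E₀ = 105.1 keV → λ₀ = 11.7968 pm
Compton shift: Δλ = 3.7121 pm
Final wavelength: λ' = 15.5088 pm
Final energy: E' = 79.9442 keV

Fractional energy loss:
(E₀ - E')/E₀ = (105.1000 - 79.9442)/105.1000
= 25.1558/105.1000
= 0.2394
= 23.94%

(Intermediate values are shown rounded; full precision is carried through to the final answer.)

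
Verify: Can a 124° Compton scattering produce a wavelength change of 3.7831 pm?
Yes, consistent

Calculate the expected shift for θ = 124°:

Δλ_expected = λ_C(1 - cos(124°))
Δλ_expected = 2.4263 × (1 - cos(124°))
Δλ_expected = 2.4263 × 1.5592
Δλ_expected = 3.7831 pm

Given shift: 3.7831 pm
Expected shift: 3.7831 pm
Difference: 0.0000 pm

The values match. This is consistent with Compton scattering at the stated angle.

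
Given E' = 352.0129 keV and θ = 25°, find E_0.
376.3000 keV

Convert final energy to wavelength (hc ≈ 1239.842 keV·pm):
λ' = hc/E' = 1239.842 / 352.0129 = 3.5221 pm

Calculate the Compton shift:
Δλ = λ_C(1 - cos(25°))
Δλ = 2.4263 × (1 - cos(25°))
Δλ = 0.2273 pm

Initial wavelength:
λ = λ' - Δλ = 3.5221 - 0.2273 = 3.2948 pm

Initial energy:
E = hc/λ = 1239.842 / 3.2948 = 376.3000 keV

(Intermediate values are shown rounded; full precision is carried through to the final answer.)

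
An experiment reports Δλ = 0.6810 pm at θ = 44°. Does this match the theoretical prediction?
Yes, consistent

Calculate the expected shift for θ = 44°:

Δλ_expected = λ_C(1 - cos(44°))
Δλ_expected = 2.4263 × (1 - cos(44°))
Δλ_expected = 2.4263 × 0.2807
Δλ_expected = 0.6810 pm

Given shift: 0.6810 pm
Expected shift: 0.6810 pm
Difference: 0.0000 pm

The values match. This is consistent with Compton scattering at the stated angle.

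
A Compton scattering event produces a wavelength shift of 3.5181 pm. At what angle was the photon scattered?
116.74°

From the Compton formula Δλ = λ_C(1 - cos θ), we can solve for θ:

cos θ = 1 - Δλ/λ_C

Given:
- Δλ = 3.5181 pm
- λ_C = h/(m_e·c) ≈ 2.42631024 pm

cos θ = 1 - 3.5181/2.42631024
cos θ = 1 - 1.449979
cos θ = -0.449979

θ = arccos(-0.449979)
θ = 116.74°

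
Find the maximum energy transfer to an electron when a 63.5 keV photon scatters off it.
12.6403 keV

Maximum energy transfer occurs at θ = 180° (backscattering).

Initial photon: E₀ = 63.5 keV → λ₀ = 19.5251 pm

Maximum Compton shift (at 180°):
Δλ_max = 2λ_C = 2 × 2.4263 = 4.8526 pm

Final wavelength:
λ' = 19.5251 + 4.8526 = 24.3777 pm

Minimum photon energy (maximum energy to electron):
E'_min = hc/λ' = 50.8597 keV

Maximum electron kinetic energy:
K_max = E₀ - E'_min = 63.5000 - 50.8597 = 12.6403 keV

(Intermediate values are shown rounded; full precision is carried through to the final answer.)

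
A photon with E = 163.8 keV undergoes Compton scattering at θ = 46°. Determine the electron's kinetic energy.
14.6029 keV

By energy conservation: K_e = E_initial - E_final

First find the scattered photon energy:
Initial wavelength: λ = hc/E = 7.5692 pm
Compton shift: Δλ = λ_C(1 - cos(46°)) = 0.7409 pm
Final wavelength: λ' = 7.5692 + 0.7409 = 8.3101 pm
Final photon energy: E' = hc/λ' = 149.1971 keV

Electron kinetic energy:
K_e = E - E' = 163.8000 - 149.1971 = 14.6029 keV

(Intermediate values are shown rounded; full precision is carried through to the final answer.)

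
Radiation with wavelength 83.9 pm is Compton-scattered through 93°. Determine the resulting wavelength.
86.4533 pm

Using the Compton scattering formula:
λ' = λ + Δλ = λ + λ_C(1 - cos θ)

Given:
- Initial wavelength λ = 83.9 pm
- Scattering angle θ = 93°
- Compton wavelength λ_C ≈ 2.4263 pm

Calculate the shift:
Δλ = 2.4263 × (1 - cos(93°))
Δλ = 2.4263 × 1.0523
Δλ = 2.5533 pm

Final wavelength:
λ' = 83.9 + 2.5533 = 86.4533 pm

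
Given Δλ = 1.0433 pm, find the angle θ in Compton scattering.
55.25°

From the Compton formula Δλ = λ_C(1 - cos θ), we can solve for θ:

cos θ = 1 - Δλ/λ_C

Given:
- Δλ = 1.0433 pm
- λ_C = h/(m_e·c) ≈ 2.42631024 pm

cos θ = 1 - 1.0433/2.42631024
cos θ = 1 - 0.429994
cos θ = 0.570006

θ = arccos(0.570006)
θ = 55.25°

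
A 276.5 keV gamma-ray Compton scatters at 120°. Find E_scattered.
152.6237 keV

First convert energy to wavelength:
λ = hc/E, with hc ≈ 1239.842 keV·pm (i.e. 1239.842 eV·nm)

For E = 276.5 keV = 276500 eV:
λ = 1239.842 keV·pm / 276.5 keV
λ = 4.4841 pm

Calculate the Compton shift:
Δλ = λ_C(1 - cos(120°)) = 2.4263 × 1.5000
Δλ = 3.6395 pm

Final wavelength:
λ' = 4.4841 + 3.6395 = 8.1235 pm

Final energy:
E' = hc/λ' = 1239.842 / 8.1235 = 152.6237 keV

(Intermediate values are shown rounded; full precision is carried through to the final answer.)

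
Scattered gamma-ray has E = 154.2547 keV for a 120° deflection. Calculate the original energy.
281.8999 keV

Convert final energy to wavelength (hc ≈ 1239.842 keV·pm):
λ' = hc/E' = 1239.842 / 154.2547 = 8.0376 pm

Calculate the Compton shift:
Δλ = λ_C(1 - cos(120°))
Δλ = 2.4263 × (1 - cos(120°))
Δλ = 3.6395 pm

Initial wavelength:
λ = λ' - Δλ = 8.0376 - 3.6395 = 4.3982 pm

Initial energy:
E = hc/λ = 1239.842 / 4.3982 = 281.8999 keV

(Intermediate values are shown rounded; full precision is carried through to the final answer.)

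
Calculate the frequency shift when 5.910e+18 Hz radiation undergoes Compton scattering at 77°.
2.113e+17 Hz (decrease)

Convert frequency to wavelength (c = 299792458 m/s):
λ₀ = c/f₀ = 299792458/5.910e+18 = 5.0726304e-11 m = 50.7263 pm

Calculate Compton shift:
Δλ = λ_C(1 - cos(77°)) = 1.8805 pm

Final wavelength:
λ' = λ₀ + Δλ = 50.7263 + 1.8805 = 52.6068 pm

Final frequency:
f' = c/λ' = 299792458/5.2606813e-11 = 5.6987382e+18 Hz

Frequency shift (decrease):
Δf = f₀ - f' = 5.910e+18 - 5.6987382e+18 = 2.113e+17 Hz

(Intermediate values are shown rounded; full precision is carried through to the final answer.)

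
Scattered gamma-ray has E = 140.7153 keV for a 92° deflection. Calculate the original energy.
196.8000 keV

Convert final energy to wavelength (hc ≈ 1239.842 keV·pm):
λ' = hc/E' = 1239.842 / 140.7153 = 8.8110 pm

Calculate the Compton shift:
Δλ = λ_C(1 - cos(92°))
Δλ = 2.4263 × (1 - cos(92°))
Δλ = 2.5110 pm

Initial wavelength:
λ = λ' - Δλ = 8.8110 - 2.5110 = 6.3000 pm

Initial energy:
E = hc/λ = 1239.842 / 6.3000 = 196.8000 keV

(Intermediate values are shown rounded; full precision is carried through to the final answer.)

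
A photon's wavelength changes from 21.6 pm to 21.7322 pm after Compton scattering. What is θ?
19.00°

First find the wavelength shift:
Δλ = λ' - λ = 21.7322 - 21.6 = 0.1322 pm

Using Δλ = λ_C(1 - cos θ), with λ_C = h/(m_e·c) ≈ 2.42631024 pm:
cos θ = 1 - Δλ/λ_C
cos θ = 1 - 0.1322/2.42631024
cos θ = 0.945514

θ = arccos(0.945514)
θ = 19.00°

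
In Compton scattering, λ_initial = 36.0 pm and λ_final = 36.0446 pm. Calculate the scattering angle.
11.00°

First find the wavelength shift:
Δλ = λ' - λ = 36.0446 - 36.0 = 0.0446 pm

Using Δλ = λ_C(1 - cos θ), with λ_C = h/(m_e·c) ≈ 2.42631024 pm:
cos θ = 1 - Δλ/λ_C
cos θ = 1 - 0.0446/2.42631024
cos θ = 0.981618

θ = arccos(0.981618)
θ = 11.00°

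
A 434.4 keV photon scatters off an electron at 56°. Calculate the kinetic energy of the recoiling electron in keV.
118.4107 keV

By energy conservation: K_e = E_initial - E_final

First find the scattered photon energy:
Initial wavelength: λ = hc/E = 2.8541 pm
Compton shift: Δλ = λ_C(1 - cos(56°)) = 1.0695 pm
Final wavelength: λ' = 2.8541 + 1.0695 = 3.9237 pm
Final photon energy: E' = hc/λ' = 315.9893 keV

Electron kinetic energy:
K_e = E - E' = 434.4000 - 315.9893 = 118.4107 keV

(Intermediate values are shown rounded; full precision is carried through to the final answer.)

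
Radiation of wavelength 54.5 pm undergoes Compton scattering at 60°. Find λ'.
55.7132 pm

Using the Compton formula: λ' = λ + λ_C(1 − cos θ)

For θ = 60°, cos θ = 1/2 (exact) = 0.5000, so:
1 − cos 60° = 1 − (1/2) = 0.5000

Δλ = λ_C × 0.5000 = 2.4263 × 0.5000 = 1.2132 pm

λ' = 54.5 + 1.2132 = 55.7132 pm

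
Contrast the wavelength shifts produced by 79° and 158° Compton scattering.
158° produces the larger shift by a factor of 2.382

Calculate both shifts using Δλ = λ_C(1 - cos θ):

For θ₁ = 79°:
Δλ₁ = 2.4263 × (1 - cos(79°))
Δλ₁ = 2.4263 × 0.8092
Δλ₁ = 1.9633 pm

For θ₂ = 158°:
Δλ₂ = 2.4263 × (1 - cos(158°))
Δλ₂ = 2.4263 × 1.9272
Δλ₂ = 4.6759 pm

The 158° angle produces the larger shift.
Ratio: 4.6759/1.9633 = 2.382

(Intermediate values are shown rounded; full precision is carried through to the final answer.)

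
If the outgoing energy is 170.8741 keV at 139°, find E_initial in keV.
413.4998 keV

Convert final energy to wavelength (hc ≈ 1239.842 keV·pm):
λ' = hc/E' = 1239.842 / 170.8741 = 7.2559 pm

Calculate the Compton shift:
Δλ = λ_C(1 - cos(139°))
Δλ = 2.4263 × (1 - cos(139°))
Δλ = 4.2575 pm

Initial wavelength:
λ = λ' - Δλ = 7.2559 - 4.2575 = 2.9984 pm

Initial energy:
E = hc/λ = 1239.842 / 2.9984 = 413.4998 keV

(Intermediate values are shown rounded; full precision is carried through to the final answer.)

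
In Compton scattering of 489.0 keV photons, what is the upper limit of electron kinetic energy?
321.1836 keV

Maximum energy transfer occurs at θ = 180° (backscattering).

Initial photon: E₀ = 489.0 keV → λ₀ = 2.5355 pm

Maximum Compton shift (at 180°):
Δλ_max = 2λ_C = 2 × 2.4263 = 4.8526 pm

Final wavelength:
λ' = 2.5355 + 4.8526 = 7.3881 pm

Minimum photon energy (maximum energy to electron):
E'_min = hc/λ' = 167.8164 keV

Maximum electron kinetic energy:
K_max = E₀ - E'_min = 489.0000 - 167.8164 = 321.1836 keV

(Intermediate values are shown rounded; full precision is carried through to the final answer.)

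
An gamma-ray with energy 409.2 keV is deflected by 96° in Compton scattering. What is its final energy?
217.1411 keV

First convert energy to wavelength:
λ = hc/E, with hc ≈ 1239.842 keV·pm (i.e. 1239.842 eV·nm)

For E = 409.2 keV = 409200 eV:
λ = 1239.842 keV·pm / 409.2 keV
λ = 3.0299 pm

Calculate the Compton shift:
Δλ = λ_C(1 - cos(96°)) = 2.4263 × 1.1045
Δλ = 2.6799 pm

Final wavelength:
λ' = 3.0299 + 2.6799 = 5.7098 pm

Final energy:
E' = hc/λ' = 1239.842 / 5.7098 = 217.1411 keV

(Intermediate values are shown rounded; full precision is carried through to the final answer.)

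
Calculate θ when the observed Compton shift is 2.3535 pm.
88.28°

From the Compton formula Δλ = λ_C(1 - cos θ), we can solve for θ:

cos θ = 1 - Δλ/λ_C

Given:
- Δλ = 2.3535 pm
- λ_C = h/(m_e·c) ≈ 2.42631024 pm

cos θ = 1 - 2.3535/2.42631024
cos θ = 1 - 0.969991
cos θ = 0.030009

θ = arccos(0.030009)
θ = 88.28°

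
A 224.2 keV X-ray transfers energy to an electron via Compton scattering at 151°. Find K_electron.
101.1813 keV

By energy conservation: K_e = E_initial - E_final

First find the scattered photon energy:
Initial wavelength: λ = hc/E = 5.5301 pm
Compton shift: Δλ = λ_C(1 - cos(151°)) = 4.5484 pm
Final wavelength: λ' = 5.5301 + 4.5484 = 10.0785 pm
Final photon energy: E' = hc/λ' = 123.0187 keV

Electron kinetic energy:
K_e = E - E' = 224.2000 - 123.0187 = 101.1813 keV

(Intermediate values are shown rounded; full precision is carried through to the final answer.)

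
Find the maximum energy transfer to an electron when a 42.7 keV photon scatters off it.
6.1143 keV

Maximum energy transfer occurs at θ = 180° (backscattering).

Initial photon: E₀ = 42.7 keV → λ₀ = 29.0361 pm

Maximum Compton shift (at 180°):
Δλ_max = 2λ_C = 2 × 2.4263 = 4.8526 pm

Final wavelength:
λ' = 29.0361 + 4.8526 = 33.8887 pm

Minimum photon energy (maximum energy to electron):
E'_min = hc/λ' = 36.5857 keV

Maximum electron kinetic energy:
K_max = E₀ - E'_min = 42.7000 - 36.5857 = 6.1143 keV

(Intermediate values are shown rounded; full precision is carried through to the final answer.)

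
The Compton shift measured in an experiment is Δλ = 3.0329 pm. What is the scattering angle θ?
104.48°

From the Compton formula Δλ = λ_C(1 - cos θ), we can solve for θ:

cos θ = 1 - Δλ/λ_C

Given:
- Δλ = 3.0329 pm
- λ_C = h/(m_e·c) ≈ 2.42631024 pm

cos θ = 1 - 3.0329/2.42631024
cos θ = 1 - 1.250005
cos θ = -0.250005

θ = arccos(-0.250005)
θ = 104.48°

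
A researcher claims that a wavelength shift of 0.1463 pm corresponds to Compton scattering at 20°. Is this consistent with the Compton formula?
Yes, consistent

Calculate the expected shift for θ = 20°:

Δλ_expected = λ_C(1 - cos(20°))
Δλ_expected = 2.4263 × (1 - cos(20°))
Δλ_expected = 2.4263 × 0.0603
Δλ_expected = 0.1463 pm

Given shift: 0.1463 pm
Expected shift: 0.1463 pm
Difference: 0.0000 pm

The values match. This is consistent with Compton scattering at the stated angle.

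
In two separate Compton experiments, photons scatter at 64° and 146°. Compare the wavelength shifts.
146° produces the larger shift by a factor of 3.257

Calculate both shifts using Δλ = λ_C(1 - cos θ):

For θ₁ = 64°:
Δλ₁ = 2.4263 × (1 - cos(64°))
Δλ₁ = 2.4263 × 0.5616
Δλ₁ = 1.3627 pm

For θ₂ = 146°:
Δλ₂ = 2.4263 × (1 - cos(146°))
Δλ₂ = 2.4263 × 1.8290
Δλ₂ = 4.4378 pm

The 146° angle produces the larger shift.
Ratio: 4.4378/1.3627 = 3.257

(Intermediate values are shown rounded; full precision is carried through to the final answer.)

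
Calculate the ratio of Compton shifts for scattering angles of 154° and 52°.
154° produces the larger shift by a factor of 4.940

Calculate both shifts using Δλ = λ_C(1 - cos θ):

For θ₁ = 52°:
Δλ₁ = 2.4263 × (1 - cos(52°))
Δλ₁ = 2.4263 × 0.3843
Δλ₁ = 0.9325 pm

For θ₂ = 154°:
Δλ₂ = 2.4263 × (1 - cos(154°))
Δλ₂ = 2.4263 × 1.8988
Δλ₂ = 4.6071 pm

The 154° angle produces the larger shift.
Ratio: 4.6071/0.9325 = 4.940

(Intermediate values are shown rounded; full precision is carried through to the final answer.)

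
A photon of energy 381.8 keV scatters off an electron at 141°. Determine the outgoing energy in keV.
164.0162 keV

First convert energy to wavelength:
λ = hc/E, with hc ≈ 1239.842 keV·pm (i.e. 1239.842 eV·nm)

For E = 381.8 keV = 381800 eV:
λ = 1239.842 keV·pm / 381.8 keV
λ = 3.2474 pm

Calculate the Compton shift:
Δλ = λ_C(1 - cos(141°)) = 2.4263 × 1.7771
Δλ = 4.3119 pm

Final wavelength:
λ' = 3.2474 + 4.3119 = 7.5593 pm

Final energy:
E' = hc/λ' = 1239.842 / 7.5593 = 164.0162 keV

(Intermediate values are shown rounded; full precision is carried through to the final answer.)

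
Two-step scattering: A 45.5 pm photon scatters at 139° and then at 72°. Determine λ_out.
51.4340 pm

Apply Compton shift twice:

First scattering at θ₁ = 139°:
Δλ₁ = λ_C(1 - cos(139°))
Δλ₁ = 2.4263 × 1.7547
Δλ₁ = 4.2575 pm

After first scattering:
λ₁ = 45.5 + 4.2575 = 49.7575 pm

Second scattering at θ₂ = 72°:
Δλ₂ = λ_C(1 - cos(72°))
Δλ₂ = 2.4263 × 0.6910
Δλ₂ = 1.6765 pm

Final wavelength:
λ₂ = 49.7575 + 1.6765 = 51.4340 pm

Total shift: Δλ_total = 4.2575 + 1.6765 = 5.9340 pm

(Intermediate values are shown rounded; full precision is carried through to the final answer.)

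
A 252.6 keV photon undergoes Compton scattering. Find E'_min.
127.0207 keV (at θ = 180°)

The scattered photon has minimum energy when its wavelength is maximum, i.e., when the Compton shift Δλ = λ_C(1 − cos θ) is maximum. This occurs at θ = 180° (backscattering), giving Δλ_max = 2λ_C = 4.8526 pm.

Initial wavelength: λ₀ = hc/E₀ = 4.9083 pm
Maximum final wavelength: λ'_max = λ₀ + 2λ_C = 4.9083 + 4.8526 = 9.7609 pm
Minimum final energy: E'_min = hc/λ'_max = 127.0207 keV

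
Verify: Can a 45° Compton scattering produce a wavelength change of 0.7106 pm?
Yes, consistent

Calculate the expected shift for θ = 45°:

Δλ_expected = λ_C(1 - cos(45°))
Δλ_expected = 2.4263 × (1 - cos(45°))
Δλ_expected = 2.4263 × 0.2929
Δλ_expected = 0.7106 pm

Given shift: 0.7106 pm
Expected shift: 0.7106 pm
Difference: 0.0000 pm

The values match. This is consistent with Compton scattering at the stated angle.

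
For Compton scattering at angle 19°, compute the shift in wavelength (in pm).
0.1322 pm

Using the Compton scattering formula:
Δλ = λ_C(1 - cos θ)

where λ_C = h/(m_e·c) ≈ 2.4263 pm is the Compton wavelength of an electron.

For θ = 19°:
cos(19°) = 0.9455
1 - cos(19°) = 0.0545

Δλ = 2.4263 × 0.0545
Δλ = 0.1322 pm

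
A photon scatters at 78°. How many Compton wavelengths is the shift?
0.7921 λ_C

The Compton shift formula is:
Δλ = λ_C(1 - cos θ)

Dividing both sides by λ_C:
Δλ/λ_C = 1 - cos θ

For θ = 78°:
Δλ/λ_C = 1 - cos(78°)
Δλ/λ_C = 1 - 0.2079
Δλ/λ_C = 0.7921

This means the shift is 0.7921 × λ_C = 1.9219 pm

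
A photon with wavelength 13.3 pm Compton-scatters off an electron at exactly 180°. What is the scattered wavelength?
18.1526 pm

Using the Compton formula: λ' = λ + λ_C(1 − cos θ)

For θ = 180°, cos θ = -1 (exact) = -1.0000, so:
1 − cos 180° = 1 − (-1) = 2.0000

Δλ = λ_C × 2.0000 = 2.4263 × 2.0000 = 4.8526 pm

λ' = 13.3 + 4.8526 = 18.1526 pm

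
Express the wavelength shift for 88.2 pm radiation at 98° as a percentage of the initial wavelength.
3.1338%

Calculate the Compton shift:
Δλ = λ_C(1 - cos(98°))
Δλ = 2.4263 × (1 - cos(98°))
Δλ = 2.4263 × 1.1392
Δλ = 2.7640 pm

Percentage change:
(Δλ/λ₀) × 100 = (2.7640/88.2) × 100
= 3.1338%

(Intermediate values are shown rounded; full precision is carried through to the final answer.)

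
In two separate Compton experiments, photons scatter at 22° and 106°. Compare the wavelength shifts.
106° produces the larger shift by a factor of 17.519

Calculate both shifts using Δλ = λ_C(1 - cos θ):

For θ₁ = 22°:
Δλ₁ = 2.4263 × (1 - cos(22°))
Δλ₁ = 2.4263 × 0.0728
Δλ₁ = 0.1767 pm

For θ₂ = 106°:
Δλ₂ = 2.4263 × (1 - cos(106°))
Δλ₂ = 2.4263 × 1.2756
Δλ₂ = 3.0951 pm

The 106° angle produces the larger shift.
Ratio: 3.0951/0.1767 = 17.519

(Intermediate values are shown rounded; full precision is carried through to the final answer.)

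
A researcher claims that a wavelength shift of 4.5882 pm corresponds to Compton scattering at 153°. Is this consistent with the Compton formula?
Yes, consistent

Calculate the expected shift for θ = 153°:

Δλ_expected = λ_C(1 - cos(153°))
Δλ_expected = 2.4263 × (1 - cos(153°))
Δλ_expected = 2.4263 × 1.8910
Δλ_expected = 4.5882 pm

Given shift: 4.5882 pm
Expected shift: 4.5882 pm
Difference: 0.0000 pm

The values match. This is consistent with Compton scattering at the stated angle.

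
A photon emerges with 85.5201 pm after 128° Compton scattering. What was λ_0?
81.6000 pm

From λ' = λ + Δλ, we have λ = λ' - Δλ

First calculate the Compton shift:
Δλ = λ_C(1 - cos θ)
Δλ = 2.4263 × (1 - cos(128°))
Δλ = 2.4263 × 1.6157
Δλ = 3.9201 pm

Initial wavelength:
λ = λ' - Δλ
λ = 85.5201 - 3.9201
λ = 81.6000 pm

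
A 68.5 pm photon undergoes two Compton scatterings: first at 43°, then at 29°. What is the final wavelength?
69.4560 pm

Apply Compton shift twice:

First scattering at θ₁ = 43°:
Δλ₁ = λ_C(1 - cos(43°))
Δλ₁ = 2.4263 × 0.2686
Δλ₁ = 0.6518 pm

After first scattering:
λ₁ = 68.5 + 0.6518 = 69.1518 pm

Second scattering at θ₂ = 29°:
Δλ₂ = λ_C(1 - cos(29°))
Δλ₂ = 2.4263 × 0.1254
Δλ₂ = 0.3042 pm

Final wavelength:
λ₂ = 69.1518 + 0.3042 = 69.4560 pm

Total shift: Δλ_total = 0.6518 + 0.3042 = 0.9560 pm

(Intermediate values are shown rounded; full precision is carried through to the final answer.)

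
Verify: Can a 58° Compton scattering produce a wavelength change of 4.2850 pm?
No, inconsistent

Calculate the expected shift for θ = 58°:

Δλ_expected = λ_C(1 - cos(58°))
Δλ_expected = 2.4263 × (1 - cos(58°))
Δλ_expected = 2.4263 × 0.4701
Δλ_expected = 1.1406 pm

Given shift: 4.2850 pm
Expected shift: 1.1406 pm
Difference: 3.1444 pm

The values do not match. The given shift corresponds to θ ≈ 140.0°, not 58°.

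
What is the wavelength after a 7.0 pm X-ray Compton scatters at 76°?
8.8393 pm

Using the Compton scattering formula:
λ' = λ + Δλ = λ + λ_C(1 - cos θ)

Given:
- Initial wavelength λ = 7.0 pm
- Scattering angle θ = 76°
- Compton wavelength λ_C ≈ 2.4263 pm

Calculate the shift:
Δλ = 2.4263 × (1 - cos(76°))
Δλ = 2.4263 × 0.7581
Δλ = 1.8393 pm

Final wavelength:
λ' = 7.0 + 1.8393 = 8.8393 pm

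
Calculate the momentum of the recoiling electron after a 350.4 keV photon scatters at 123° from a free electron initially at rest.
2.4877e-22 kg·m/s

The electron is initially at rest, so by conservation of momentum:
p⃗_e = p⃗₀ − p⃗'  (incident photon momentum minus scattered photon momentum)

Photon momentum magnitudes (p = h/λ = E/c):
λ₀ = hc/E₀ = 3.5384 pm → p₀ = h/λ₀ = 1.8726e-22 kg·m/s
Δλ = λ_C(1 − cos 123°) = 3.7478 pm
λ' = 7.2861 pm → p' = h/λ' = 9.0941e-23 kg·m/s

The scattered photon makes angle θ = 123° with the incident direction, so by the law of cosines:
|p⃗_e|² = p₀² + p'² − 2p₀p'cos θ
|p⃗_e|² = (1.8726e-22)² + (9.0941e-23)² − 2·1.8726e-22·9.0941e-23·cos(123°)
|p⃗_e| = 2.4877e-22 kg·m/s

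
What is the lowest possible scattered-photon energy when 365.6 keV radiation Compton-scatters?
150.3956 keV (at θ = 180°)

The scattered photon has minimum energy when its wavelength is maximum, i.e., when the Compton shift Δλ = λ_C(1 − cos θ) is maximum. This occurs at θ = 180° (backscattering), giving Δλ_max = 2λ_C = 4.8526 pm.

Initial wavelength: λ₀ = hc/E₀ = 3.3913 pm
Maximum final wavelength: λ'_max = λ₀ + 2λ_C = 3.3913 + 4.8526 = 8.2439 pm
Minimum final energy: E'_min = hc/λ'_max = 150.3956 keV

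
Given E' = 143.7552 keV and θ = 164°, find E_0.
320.7002 keV

Convert final energy to wavelength (hc ≈ 1239.842 keV·pm):
λ' = hc/E' = 1239.842 / 143.7552 = 8.6247 pm

Calculate the Compton shift:
Δλ = λ_C(1 - cos(164°))
Δλ = 2.4263 × (1 - cos(164°))
Δλ = 4.7586 pm

Initial wavelength:
λ = λ' - Δλ = 8.6247 - 4.7586 = 3.8660 pm

Initial energy:
E = hc/λ = 1239.842 / 3.8660 = 320.7002 keV

(Intermediate values are shown rounded; full precision is carried through to the final answer.)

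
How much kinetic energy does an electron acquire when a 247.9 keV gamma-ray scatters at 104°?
93.2034 keV

By energy conservation: K_e = E_initial - E_final

First find the scattered photon energy:
Initial wavelength: λ = hc/E = 5.0014 pm
Compton shift: Δλ = λ_C(1 - cos(104°)) = 3.0133 pm
Final wavelength: λ' = 5.0014 + 3.0133 = 8.0147 pm
Final photon energy: E' = hc/λ' = 154.6966 keV

Electron kinetic energy:
K_e = E - E' = 247.9000 - 154.6966 = 93.2034 keV

(Intermediate values are shown rounded; full precision is carried through to the final answer.)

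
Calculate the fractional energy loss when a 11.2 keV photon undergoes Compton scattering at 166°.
0.0414 (or 4.14%)

Calculate initial and final photon energies:

Initial: E₀ = 11.2 keV → λ₀ = 110.7002 pm
Compton shift: Δλ = 4.7805 pm
Final wavelength: λ' = 115.4807 pm
Final energy: E' = 10.7364 keV

Fractional energy loss:
(E₀ - E')/E₀ = (11.2000 - 10.7364)/11.2000
= 0.4636/11.2000
= 0.0414
= 4.14%

(Intermediate values are shown rounded; full precision is carried through to the final answer.)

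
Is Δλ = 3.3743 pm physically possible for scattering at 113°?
Yes, consistent

Calculate the expected shift for θ = 113°:

Δλ_expected = λ_C(1 - cos(113°))
Δλ_expected = 2.4263 × (1 - cos(113°))
Δλ_expected = 2.4263 × 1.3907
Δλ_expected = 3.3743 pm

Given shift: 3.3743 pm
Expected shift: 3.3743 pm
Difference: 0.0000 pm

The values match. This is consistent with Compton scattering at the stated angle.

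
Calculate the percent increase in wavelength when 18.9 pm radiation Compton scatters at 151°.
24.0657%

Calculate the Compton shift:
Δλ = λ_C(1 - cos(151°))
Δλ = 2.4263 × (1 - cos(151°))
Δλ = 2.4263 × 1.8746
Δλ = 4.5484 pm

Percentage change:
(Δλ/λ₀) × 100 = (4.5484/18.9) × 100
= 24.0657%

(Intermediate values are shown rounded; full precision is carried through to the final answer.)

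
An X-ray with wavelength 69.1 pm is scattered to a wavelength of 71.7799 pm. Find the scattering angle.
96.00°

First find the wavelength shift:
Δλ = λ' - λ = 71.7799 - 69.1 = 2.6799 pm

Using Δλ = λ_C(1 - cos θ), with λ_C = h/(m_e·c) ≈ 2.42631024 pm:
cos θ = 1 - Δλ/λ_C
cos θ = 1 - 2.6799/2.42631024
cos θ = -0.104517

θ = arccos(-0.104517)
θ = 96.00°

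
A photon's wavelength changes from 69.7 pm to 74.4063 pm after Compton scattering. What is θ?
160.00°

First find the wavelength shift:
Δλ = λ' - λ = 74.4063 - 69.7 = 4.7063 pm

Using Δλ = λ_C(1 - cos θ), with λ_C = h/(m_e·c) ≈ 2.42631024 pm:
cos θ = 1 - Δλ/λ_C
cos θ = 1 - 4.7063/2.42631024
cos θ = -0.939694

θ = arccos(-0.939694)
θ = 160.00°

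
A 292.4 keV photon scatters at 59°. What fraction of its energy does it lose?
0.2172 (or 21.72%)

Calculate initial and final photon energies:

Initial: E₀ = 292.4 keV → λ₀ = 4.2402 pm
Compton shift: Δλ = 1.1767 pm
Final wavelength: λ' = 5.4169 pm
Final energy: E' = 228.8843 keV

Fractional energy loss:
(E₀ - E')/E₀ = (292.4000 - 228.8843)/292.4000
= 63.5157/292.4000
= 0.2172
= 21.72%

(Intermediate values are shown rounded; full precision is carried through to the final answer.)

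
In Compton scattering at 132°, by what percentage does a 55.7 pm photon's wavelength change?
7.2708%

Calculate the Compton shift:
Δλ = λ_C(1 - cos(132°))
Δλ = 2.4263 × (1 - cos(132°))
Δλ = 2.4263 × 1.6691
Δλ = 4.0498 pm

Percentage change:
(Δλ/λ₀) × 100 = (4.0498/55.7) × 100
= 7.2708%

(Intermediate values are shown rounded; full precision is carried through to the final answer.)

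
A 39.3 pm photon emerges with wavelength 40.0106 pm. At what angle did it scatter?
45.00°

First find the wavelength shift:
Δλ = λ' - λ = 40.0106 - 39.3 = 0.7106 pm

Using Δλ = λ_C(1 - cos θ), with λ_C = h/(m_e·c) ≈ 2.42631024 pm:
cos θ = 1 - Δλ/λ_C
cos θ = 1 - 0.7106/2.42631024
cos θ = 0.707127

θ = arccos(0.707127)
θ = 45.00°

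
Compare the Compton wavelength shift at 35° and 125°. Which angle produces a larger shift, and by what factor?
125° produces the larger shift by a factor of 8.701

Calculate both shifts using Δλ = λ_C(1 - cos θ):

For θ₁ = 35°:
Δλ₁ = 2.4263 × (1 - cos(35°))
Δλ₁ = 2.4263 × 0.1808
Δλ₁ = 0.4388 pm

For θ₂ = 125°:
Δλ₂ = 2.4263 × (1 - cos(125°))
Δλ₂ = 2.4263 × 1.5736
Δλ₂ = 3.8180 pm

The 125° angle produces the larger shift.
Ratio: 3.8180/0.4388 = 8.701

(Intermediate values are shown rounded; full precision is carried through to the final answer.)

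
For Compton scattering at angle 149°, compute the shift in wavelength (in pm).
4.5061 pm

Using the Compton scattering formula:
Δλ = λ_C(1 - cos θ)

where λ_C = h/(m_e·c) ≈ 2.4263 pm is the Compton wavelength of an electron.

For θ = 149°:
cos(149°) = -0.8572
1 - cos(149°) = 1.8572

Δλ = 2.4263 × 1.8572
Δλ = 4.5061 pm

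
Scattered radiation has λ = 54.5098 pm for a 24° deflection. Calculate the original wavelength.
54.3000 pm

From λ' = λ + Δλ, we have λ = λ' - Δλ

First calculate the Compton shift:
Δλ = λ_C(1 - cos θ)
Δλ = 2.4263 × (1 - cos(24°))
Δλ = 2.4263 × 0.0865
Δλ = 0.2098 pm

Initial wavelength:
λ = λ' - Δλ
λ = 54.5098 - 0.2098
λ = 54.3000 pm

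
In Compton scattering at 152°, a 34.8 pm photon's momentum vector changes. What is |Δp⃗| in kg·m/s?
3.4810e-23 kg·m/s

Photon momentum magnitude is p = h/λ.

Initial momentum:
p₀ = h/λ = 6.6261e-34/3.4800e-11 = 1.9040e-23 kg·m/s

After scattering:
λ' = λ + Δλ = 34.8 + 4.5686 = 39.3686 pm
p' = h/λ' = 6.6261e-34/3.9369e-11 = 1.6831e-23 kg·m/s

Momentum is a vector; the scattered photon's direction makes angle θ = 152° with the incident direction. The magnitude of the vector change Δp⃗ = p⃗₀ − p⃗' is found from the law of cosines:
|Δp⃗|² = p₀² + p'² − 2p₀p'cos θ
|Δp⃗|² = (1.9040e-23)² + (1.6831e-23)² − 2·1.9040e-23·1.6831e-23·cos(152°)
|Δp⃗| = 3.4810e-23 kg·m/s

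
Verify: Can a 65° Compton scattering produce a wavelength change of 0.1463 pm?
No, inconsistent

Calculate the expected shift for θ = 65°:

Δλ_expected = λ_C(1 - cos(65°))
Δλ_expected = 2.4263 × (1 - cos(65°))
Δλ_expected = 2.4263 × 0.5774
Δλ_expected = 1.4009 pm

Given shift: 0.1463 pm
Expected shift: 1.4009 pm
Difference: 1.2546 pm

The values do not match. The given shift corresponds to θ ≈ 20.0°, not 65°.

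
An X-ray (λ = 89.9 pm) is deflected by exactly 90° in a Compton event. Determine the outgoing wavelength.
92.3263 pm

Using the Compton formula: λ' = λ + λ_C(1 − cos θ)

For θ = 90°, cos θ = 0 (exact) = 0.0000, so:
1 − cos 90° = 1 − (0) = 1.0000

Δλ = λ_C × 1.0000 = 2.4263 × 1.0000 = 2.4263 pm

λ' = 89.9 + 2.4263 = 92.3263 pm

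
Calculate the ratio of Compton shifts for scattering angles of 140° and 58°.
140° produces the larger shift by a factor of 3.757

Calculate both shifts using Δλ = λ_C(1 - cos θ):

For θ₁ = 58°:
Δλ₁ = 2.4263 × (1 - cos(58°))
Δλ₁ = 2.4263 × 0.4701
Δλ₁ = 1.1406 pm

For θ₂ = 140°:
Δλ₂ = 2.4263 × (1 - cos(140°))
Δλ₂ = 2.4263 × 1.7660
Δλ₂ = 4.2850 pm

The 140° angle produces the larger shift.
Ratio: 4.2850/1.1406 = 3.757

(Intermediate values are shown rounded; full precision is carried through to the final answer.)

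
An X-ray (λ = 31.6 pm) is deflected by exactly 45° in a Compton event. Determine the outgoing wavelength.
32.3106 pm

Using the Compton formula: λ' = λ + λ_C(1 − cos θ)

For θ = 45°, cos θ = √2/2 (exact) ≈ 0.7071, so:
1 − cos 45° = 1 − (√2/2) ≈ 0.2929

Δλ = λ_C × 0.2929 = 2.4263 × 0.2929 = 0.7106 pm

λ' = 31.6 + 0.7106 = 32.3106 pm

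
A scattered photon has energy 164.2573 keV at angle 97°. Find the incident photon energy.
256.9000 keV

Convert final energy to wavelength (hc ≈ 1239.842 keV·pm):
λ' = hc/E' = 1239.842 / 164.2573 = 7.5482 pm

Calculate the Compton shift:
Δλ = λ_C(1 - cos(97°))
Δλ = 2.4263 × (1 - cos(97°))
Δλ = 2.7220 pm

Initial wavelength:
λ = λ' - Δλ = 7.5482 - 2.7220 = 4.8262 pm

Initial energy:
E = hc/λ = 1239.842 / 4.8262 = 256.9000 keV

(Intermediate values are shown rounded; full precision is carried through to the final answer.)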